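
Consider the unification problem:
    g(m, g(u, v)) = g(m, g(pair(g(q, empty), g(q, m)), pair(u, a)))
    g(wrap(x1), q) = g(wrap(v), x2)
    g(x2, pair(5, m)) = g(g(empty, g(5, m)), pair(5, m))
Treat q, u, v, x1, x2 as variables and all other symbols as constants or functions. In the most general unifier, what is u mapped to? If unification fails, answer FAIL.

Decompose g/2: m = m,  g(u, v) = g(pair(g(q, empty), g(q, m)), pair(u, a)).
Delete trivial equation m = m.
Decompose g/2: u = pair(g(q, empty), g(q, m)),  v = pair(u, a).
Bind u := pair(g(q, empty), g(q, m)); substituting into the one remaining equation that mentions u gives: v = pair(pair(g(q, empty), g(q, m)), a).
Bind v := pair(pair(g(q, empty), g(q, m)), a); substituting into the one remaining equation that mentions v gives: g(wrap(x1), q) = g(wrap(pair(pair(g(q, empty), g(q, m)), a)), x2).
Decompose g/2: wrap(x1) = wrap(pair(pair(g(q, empty), g(q, m)), a)),  q = x2.
Decompose wrap/1: x1 = pair(pair(g(q, empty), g(q, m)), a).
Bind x1 := pair(pair(g(q, empty), g(q, m)), a); no other remaining equation mentions x1.
Bind q := x2; no other remaining equation mentions q. Substituting into the earlier bindings gives u := pair(g(x2, empty), g(x2, m)), v := pair(pair(g(x2, empty), g(x2, m)), a), x1 := pair(pair(g(x2, empty), g(x2, m)), a).
Decompose g/2: x2 = g(empty, g(5, m)),  pair(5, m) = pair(5, m).
Bind x2 := g(empty, g(5, m)); no other remaining equation mentions x2. Substituting into the earlier bindings gives u := pair(g(g(empty, g(5, m)), empty), g(g(empty, g(5, m)), m)), v := pair(pair(g(g(empty, g(5, m)), empty), g(g(empty, g(5, m)), m)), a), x1 := pair(pair(g(g(empty, g(5, m)), empty), g(g(empty, g(5, m)), m)), a), q := g(empty, g(5, m)).
Delete trivial equation pair(5, m) = pair(5, m).
MGU = { u -> pair(g(g(empty, g(5, m)), empty), g(g(empty, g(5, m)), m)), v -> pair(pair(g(g(empty, g(5, m)), empty), g(g(empty, g(5, m)), m)), a), x1 -> pair(pair(g(g(empty, g(5, m)), empty), g(g(empty, g(5, m)), m)), a), q -> g(empty, g(5, m)), x2 -> g(empty, g(5, m)) }, so u -> pair(g(g(empty, g(5, m)), empty), g(g(empty, g(5, m)), m)).

pair(g(g(empty, g(5, m)), empty), g(g(empty, g(5, m)), m))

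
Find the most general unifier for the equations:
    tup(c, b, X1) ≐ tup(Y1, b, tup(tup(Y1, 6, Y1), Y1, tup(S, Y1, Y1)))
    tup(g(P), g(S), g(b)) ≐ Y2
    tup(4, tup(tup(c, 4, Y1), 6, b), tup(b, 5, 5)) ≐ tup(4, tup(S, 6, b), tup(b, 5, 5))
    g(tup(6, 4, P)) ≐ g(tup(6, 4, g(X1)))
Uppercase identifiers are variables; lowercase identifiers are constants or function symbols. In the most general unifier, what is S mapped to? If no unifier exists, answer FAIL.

Decompose tup/3: c ≐ Y1,  b ≐ b,  X1 ≐ tup(tup(Y1, 6, Y1), Y1, tup(S, Y1, Y1)).
Bind Y1 := c; substituting into the 2 remaining equations that mention Y1 gives: X1 ≐ tup(tup(c, 6, c), c, tup(S, c, c)),  tup(4, tup(tup(c, 4, c), 6, b), tup(b, 5, 5)) ≐ tup(4, tup(S, 6, b), tup(b, 5, 5)).
Delete trivial equation b ≐ b.
Bind X1 := tup(tup(c, 6, c), c, tup(S, c, c)); substituting into the one remaining equation that mentions X1 gives: g(tup(6, 4, P)) ≐ g(tup(6, 4, g(tup(tup(c, 6, c), c, tup(S, c, c))))).
Bind Y2 := tup(g(P), g(S), g(b)); no other remaining equation mentions Y2.
Decompose tup/3: 4 ≐ 4,  tup(tup(c, 4, c), 6, b) ≐ tup(S, 6, b),  tup(b, 5, 5) ≐ tup(b, 5, 5).
Delete trivial equation 4 ≐ 4.
Decompose tup/3: tup(c, 4, c) ≐ S,  6 ≐ 6,  b ≐ b.
Bind S := tup(c, 4, c); substituting into the one remaining equation that mentions S gives: g(tup(6, 4, P)) ≐ g(tup(6, 4, g(tup(tup(c, 6, c), c, tup(tup(c, 4, c), c, c))))). Substituting into the earlier bindings gives X1 := tup(tup(c, 6, c), c, tup(tup(c, 4, c), c, c)), Y2 := tup(g(P), g(tup(c, 4, c)), g(b)).
Delete trivial equation 6 ≐ 6.
Delete trivial equation b ≐ b.
Delete trivial equation tup(b, 5, 5) ≐ tup(b, 5, 5).
Decompose g/1: tup(6, 4, P) ≐ tup(6, 4, g(tup(tup(c, 6, c), c, tup(tup(c, 4, c), c, c)))).
Decompose tup/3: 6 ≐ 6,  4 ≐ 4,  P ≐ g(tup(tup(c, 6, c), c, tup(tup(c, 4, c), c, c))).
Delete trivial equation 6 ≐ 6.
Delete trivial equation 4 ≐ 4.
Bind P := g(tup(tup(c, 6, c), c, tup(tup(c, 4, c), c, c))). Substituting into the earlier binding gives Y2 := tup(g(g(tup(tup(c, 6, c), c, tup(tup(c, 4, c), c, c)))), g(tup(c, 4, c)), g(b)).
MGU = { Y1 -> c, X1 -> tup(tup(c, 6, c), c, tup(tup(c, 4, c), c, c)), Y2 -> tup(g(g(tup(tup(c, 6, c), c, tup(tup(c, 4, c), c, c)))), g(tup(c, 4, c)), g(b)), S -> tup(c, 4, c), P -> g(tup(tup(c, 6, c), c, tup(tup(c, 4, c), c, c))) }, so S -> tup(c, 4, c).

tup(c, 4, c)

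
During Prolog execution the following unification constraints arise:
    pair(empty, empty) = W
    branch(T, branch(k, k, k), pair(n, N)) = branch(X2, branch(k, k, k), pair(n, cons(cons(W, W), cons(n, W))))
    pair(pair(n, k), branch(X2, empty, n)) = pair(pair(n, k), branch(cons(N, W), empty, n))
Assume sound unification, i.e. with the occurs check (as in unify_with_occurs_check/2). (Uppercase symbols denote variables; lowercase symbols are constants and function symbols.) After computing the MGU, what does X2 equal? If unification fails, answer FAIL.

Bind W := pair(empty, empty); substituting into the remaining equations gives: branch(T, branch(k, k, k), pair(n, N)) = branch(X2, branch(k, k, k), pair(n, cons(cons(pair(empty, empty), pair(empty, empty)), cons(n, pair(empty, empty))))),  pair(pair(n, k), branch(X2, empty, n)) = pair(pair(n, k), branch(cons(N, pair(empty, empty)), empty, n)).
Decompose branch/3: T = X2,  branch(k, k, k) = branch(k, k, k),  pair(n, N) = pair(n, cons(cons(pair(empty, empty), pair(empty, empty)), cons(n, pair(empty, empty)))).
Bind T := X2; no other remaining equation mentions T.
Delete trivial equation branch(k, k, k) = branch(k, k, k).
Decompose pair/2: n = n,  N = cons(cons(pair(empty, empty), pair(empty, empty)), cons(n, pair(empty, empty))).
Delete trivial equation n = n.
Bind N := cons(cons(pair(empty, empty), pair(empty, empty)), cons(n, pair(empty, empty))); substituting into the remaining equation gives: pair(pair(n, k), branch(X2, empty, n)) = pair(pair(n, k), branch(cons(cons(cons(pair(empty, empty), pair(empty, empty)), cons(n, pair(empty, empty))), pair(empty, empty)), empty, n)).
Decompose pair/2: pair(n, k) = pair(n, k),  branch(X2, empty, n) = branch(cons(cons(cons(pair(empty, empty), pair(empty, empty)), cons(n, pair(empty, empty))), pair(empty, empty)), empty, n).
Delete trivial equation pair(n, k) = pair(n, k).
Decompose branch/3: X2 = cons(cons(cons(pair(empty, empty), pair(empty, empty)), cons(n, pair(empty, empty))), pair(empty, empty)),  empty = empty,  n = n.
Bind X2 := cons(cons(cons(pair(empty, empty), pair(empty, empty)), cons(n, pair(empty, empty))), pair(empty, empty)); no other remaining equation mentions X2. Substituting into the earlier binding gives T := cons(cons(cons(pair(empty, empty), pair(empty, empty)), cons(n, pair(empty, empty))), pair(empty, empty)).
Delete trivial equation empty = empty.
Delete trivial equation n = n.
MGU = { W = pair(empty, empty), T = cons(cons(cons(pair(empty, empty), pair(empty, empty)), cons(n, pair(empty, empty))), pair(empty, empty)), N = cons(cons(pair(empty, empty), pair(empty, empty)), cons(n, pair(empty, empty))), X2 = cons(cons(cons(pair(empty, empty), pair(empty, empty)), cons(n, pair(empty, empty))), pair(empty, empty)) }, so X2 = cons(cons(cons(pair(empty, empty), pair(empty, empty)), cons(n, pair(empty, empty))), pair(empty, empty)).

cons(cons(cons(pair(empty, empty), pair(empty, empty)), cons(n, pair(empty, empty))), pair(empty, empty))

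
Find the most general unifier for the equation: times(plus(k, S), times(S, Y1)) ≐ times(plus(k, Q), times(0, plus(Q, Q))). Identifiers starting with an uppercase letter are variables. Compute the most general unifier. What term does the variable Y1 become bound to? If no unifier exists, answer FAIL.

plus(0, 0)

Decompose times/2: plus(k, S) ≐ plus(k, Q),  times(S, Y1) ≐ times(0, plus(Q, Q)).
Decompose plus/2: k ≐ k,  S ≐ Q.
Delete trivial equation k ≐ k.
Bind S := Q; substituting into the remaining equation gives: times(Q, Y1) ≐ times(0, plus(Q, Q)).
Decompose times/2: Q ≐ 0,  Y1 ≐ plus(Q, Q).
Bind Q := 0; substituting into the remaining equation gives: Y1 ≐ plus(0, 0). Substituting into the earlier binding gives S := 0.
Bind Y1 := plus(0, 0).
MGU = { S := 0, Q := 0, Y1 := plus(0, 0) }, so Y1 := plus(0, 0).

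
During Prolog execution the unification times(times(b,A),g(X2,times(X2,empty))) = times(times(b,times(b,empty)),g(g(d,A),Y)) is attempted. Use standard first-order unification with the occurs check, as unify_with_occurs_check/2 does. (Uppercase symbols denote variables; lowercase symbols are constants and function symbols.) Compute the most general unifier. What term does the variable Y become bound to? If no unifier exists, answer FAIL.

Decompose times/2: times(b,A) = times(b,times(b,empty)),  g(X2,times(X2,empty)) = g(g(d,A),Y).
Decompose times/2: b = b,  A = times(b,empty).
Delete trivial equation b = b.
Bind A := times(b,empty); substituting into the remaining equation gives: g(X2,times(X2,empty)) = g(g(d,times(b,empty)),Y).
Decompose g/2: X2 = g(d,times(b,empty)),  times(X2,empty) = Y.
Bind X2 := g(d,times(b,empty)); substituting into the remaining equation gives: times(g(d,times(b,empty)),empty) = Y.
Bind Y := times(g(d,times(b,empty)),empty).
MGU = { A -> times(b,empty), X2 -> g(d,times(b,empty)), Y -> times(g(d,times(b,empty)),empty) }, so Y -> times(g(d,times(b,empty)),empty).

times(g(d,times(b,empty)),empty)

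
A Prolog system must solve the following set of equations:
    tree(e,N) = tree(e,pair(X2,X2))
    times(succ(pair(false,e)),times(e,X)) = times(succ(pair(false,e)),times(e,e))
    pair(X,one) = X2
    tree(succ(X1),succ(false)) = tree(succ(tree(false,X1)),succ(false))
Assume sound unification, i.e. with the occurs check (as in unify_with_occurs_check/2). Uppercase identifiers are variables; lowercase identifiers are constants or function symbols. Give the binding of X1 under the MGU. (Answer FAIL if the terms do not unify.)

FAIL

Decompose tree/2: e = e,  N = pair(X2,X2).
Delete trivial equation e = e.
Bind N := pair(X2,X2); no other remaining equation mentions N.
Decompose times/2: succ(pair(false,e)) = succ(pair(false,e)),  times(e,X) = times(e,e).
Delete trivial equation succ(pair(false,e)) = succ(pair(false,e)).
Decompose times/2: e = e,  X = e.
Delete trivial equation e = e.
Bind X := e; substituting into the one remaining equation that mentions X gives: pair(e,one) = X2.
Bind X2 := pair(e,one); no other remaining equation mentions X2. Substituting into the earlier binding gives N := pair(pair(e,one),pair(e,one)).
Decompose tree/2: succ(X1) = succ(tree(false,X1)),  succ(false) = succ(false).
Decompose succ/1: X1 = tree(false,X1).
Occurs check fails: X1 occurs in tree(false,X1); the equation X1 = tree(false,X1) has no finite solution.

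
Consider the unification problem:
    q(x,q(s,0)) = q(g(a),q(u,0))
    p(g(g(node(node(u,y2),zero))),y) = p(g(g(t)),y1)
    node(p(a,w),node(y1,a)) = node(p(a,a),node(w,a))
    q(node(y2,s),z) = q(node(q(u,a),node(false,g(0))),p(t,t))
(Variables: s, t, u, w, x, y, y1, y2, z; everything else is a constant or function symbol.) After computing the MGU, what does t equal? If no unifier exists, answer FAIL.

Decompose q/2: x = g(a),  q(s,0) = q(u,0).
Bind x := g(a); no other remaining equation mentions x.
Decompose q/2: s = u,  0 = 0.
Bind s := u; substituting into the one remaining equation that mentions s gives: q(node(y2,u),z) = q(node(q(u,a),node(false,g(0))),p(t,t)).
Delete trivial equation 0 = 0.
Decompose p/2: g(g(node(node(u,y2),zero))) = g(g(t)),  y = y1.
Decompose g/1: g(node(node(u,y2),zero)) = g(t).
Decompose g/1: node(node(u,y2),zero) = t.
Bind t := node(node(u,y2),zero); substituting into the one remaining equation that mentions t gives: q(node(y2,u),z) = q(node(q(u,a),node(false,g(0))),p(node(node(u,y2),zero),node(node(u,y2),zero))).
Bind y := y1; no other remaining equation mentions y.
Decompose node/2: p(a,w) = p(a,a),  node(y1,a) = node(w,a).
Decompose p/2: a = a,  w = a.
Delete trivial equation a = a.
Bind w := a; substituting into the one remaining equation that mentions w gives: node(y1,a) = node(a,a).
Decompose node/2: y1 = a,  a = a.
Bind y1 := a; no other remaining equation mentions y1. Substituting into the earlier binding gives y := a.
Delete trivial equation a = a.
Decompose q/2: node(y2,u) = node(q(u,a),node(false,g(0))),  z = p(node(node(u,y2),zero),node(node(u,y2),zero)).
Decompose node/2: y2 = q(u,a),  u = node(false,g(0)).
Bind y2 := q(u,a); substituting into the one remaining equation that mentions y2 gives: z = p(node(node(u,q(u,a)),zero),node(node(u,q(u,a)),zero)). Substituting into the earlier binding gives t := node(node(u,q(u,a)),zero).
Bind u := node(false,g(0)); substituting into the remaining equation gives: z = p(node(node(node(false,g(0)),q(node(false,g(0)),a)),zero),node(node(node(false,g(0)),q(node(false,g(0)),a)),zero)). Substituting into the earlier bindings gives s := node(false,g(0)), t := node(node(node(false,g(0)),q(node(false,g(0)),a)),zero), y2 := q(node(false,g(0)),a).
Bind z := p(node(node(node(false,g(0)),q(node(false,g(0)),a)),zero),node(node(node(false,g(0)),q(node(false,g(0)),a)),zero)).
MGU = { x ↦ g(a), s ↦ node(false,g(0)), t ↦ node(node(node(false,g(0)),q(node(false,g(0)),a)),zero), y ↦ a, w ↦ a, y1 ↦ a, y2 ↦ q(node(false,g(0)),a), u ↦ node(false,g(0)), z ↦ p(node(node(node(false,g(0)),q(node(false,g(0)),a)),zero),node(node(node(false,g(0)),q(node(false,g(0)),a)),zero)) }, so t ↦ node(node(node(false,g(0)),q(node(false,g(0)),a)),zero).

node(node(node(false,g(0)),q(node(false,g(0)),a)),zero)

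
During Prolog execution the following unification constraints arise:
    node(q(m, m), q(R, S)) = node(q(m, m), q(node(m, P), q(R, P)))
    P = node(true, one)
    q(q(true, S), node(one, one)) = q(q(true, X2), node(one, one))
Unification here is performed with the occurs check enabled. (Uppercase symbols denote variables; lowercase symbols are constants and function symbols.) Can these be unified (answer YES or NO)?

YES

Decompose node/2: q(m, m) = q(m, m),  q(R, S) = q(node(m, P), q(R, P)).
Delete trivial equation q(m, m) = q(m, m).
Decompose q/2: R = node(m, P),  S = q(R, P).
Bind R := node(m, P); substituting into the one remaining equation that mentions R gives: S = q(node(m, P), P).
Bind S := q(node(m, P), P); substituting into the one remaining equation that mentions S gives: q(q(true, q(node(m, P), P)), node(one, one)) = q(q(true, X2), node(one, one)).
Bind P := node(true, one); substituting into the remaining equation gives: q(q(true, q(node(m, node(true, one)), node(true, one))), node(one, one)) = q(q(true, X2), node(one, one)). Substituting into the earlier bindings gives R := node(m, node(true, one)), S := q(node(m, node(true, one)), node(true, one)).
Decompose q/2: q(true, q(node(m, node(true, one)), node(true, one))) = q(true, X2),  node(one, one) = node(one, one).
Decompose q/2: true = true,  q(node(m, node(true, one)), node(true, one)) = X2.
Delete trivial equation true = true.
Bind X2 := q(node(m, node(true, one)), node(true, one)); no other remaining equation mentions X2.
Delete trivial equation node(one, one) = node(one, one).
No equations remain and no clash or occurs-check failure arose, so a unifier exists.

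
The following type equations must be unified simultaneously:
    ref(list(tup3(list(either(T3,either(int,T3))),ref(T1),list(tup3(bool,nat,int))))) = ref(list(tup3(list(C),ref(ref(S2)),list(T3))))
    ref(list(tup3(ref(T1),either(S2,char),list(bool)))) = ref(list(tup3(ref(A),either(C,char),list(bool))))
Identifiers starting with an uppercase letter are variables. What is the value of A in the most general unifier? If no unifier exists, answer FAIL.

ref(either(tup3(bool,nat,int),either(int,tup3(bool,nat,int))))

Decompose ref/1: list(tup3(list(either(T3,either(int,T3))),ref(T1),list(tup3(bool,nat,int)))) = list(tup3(list(C),ref(ref(S2)),list(T3))).
Decompose list/1: tup3(list(either(T3,either(int,T3))),ref(T1),list(tup3(bool,nat,int))) = tup3(list(C),ref(ref(S2)),list(T3)).
Decompose tup3/3: list(either(T3,either(int,T3))) = list(C),  ref(T1) = ref(ref(S2)),  list(tup3(bool,nat,int)) = list(T3).
Decompose list/1: either(T3,either(int,T3)) = C.
Bind C := either(T3,either(int,T3)); substituting into the one remaining equation that mentions C gives: ref(list(tup3(ref(T1),either(S2,char),list(bool)))) = ref(list(tup3(ref(A),either(either(T3,either(int,T3)),char),list(bool)))).
Decompose ref/1: T1 = ref(S2).
Bind T1 := ref(S2); substituting into the one remaining equation that mentions T1 gives: ref(list(tup3(ref(ref(S2)),either(S2,char),list(bool)))) = ref(list(tup3(ref(A),either(either(T3,either(int,T3)),char),list(bool)))).
Decompose list/1: tup3(bool,nat,int) = T3.
Bind T3 := tup3(bool,nat,int); substituting into the remaining equation gives: ref(list(tup3(ref(ref(S2)),either(S2,char),list(bool)))) = ref(list(tup3(ref(A),either(either(tup3(bool,nat,int),either(int,tup3(bool,nat,int))),char),list(bool)))). Substituting into the earlier binding gives C := either(tup3(bool,nat,int),either(int,tup3(bool,nat,int))).
Decompose ref/1: list(tup3(ref(ref(S2)),either(S2,char),list(bool))) = list(tup3(ref(A),either(either(tup3(bool,nat,int),either(int,tup3(bool,nat,int))),char),list(bool))).
Decompose list/1: tup3(ref(ref(S2)),either(S2,char),list(bool)) = tup3(ref(A),either(either(tup3(bool,nat,int),either(int,tup3(bool,nat,int))),char),list(bool)).
Decompose tup3/3: ref(ref(S2)) = ref(A),  either(S2,char) = either(either(tup3(bool,nat,int),either(int,tup3(bool,nat,int))),char),  list(bool) = list(bool).
Decompose ref/1: ref(S2) = A.
Bind A := ref(S2); no other remaining equation mentions A.
Decompose either/2: S2 = either(tup3(bool,nat,int),either(int,tup3(bool,nat,int))),  char = char.
Bind S2 := either(tup3(bool,nat,int),either(int,tup3(bool,nat,int))); no other remaining equation mentions S2. Substituting into the earlier bindings gives T1 := ref(either(tup3(bool,nat,int),either(int,tup3(bool,nat,int)))), A := ref(either(tup3(bool,nat,int),either(int,tup3(bool,nat,int)))).
Delete trivial equation char = char.
Delete trivial equation list(bool) = list(bool).
MGU = { C ↦ either(tup3(bool,nat,int),either(int,tup3(bool,nat,int))), T1 ↦ ref(either(tup3(bool,nat,int),either(int,tup3(bool,nat,int)))), T3 ↦ tup3(bool,nat,int), A ↦ ref(either(tup3(bool,nat,int),either(int,tup3(bool,nat,int)))), S2 ↦ either(tup3(bool,nat,int),either(int,tup3(bool,nat,int))) }, so A ↦ ref(either(tup3(bool,nat,int),either(int,tup3(bool,nat,int)))).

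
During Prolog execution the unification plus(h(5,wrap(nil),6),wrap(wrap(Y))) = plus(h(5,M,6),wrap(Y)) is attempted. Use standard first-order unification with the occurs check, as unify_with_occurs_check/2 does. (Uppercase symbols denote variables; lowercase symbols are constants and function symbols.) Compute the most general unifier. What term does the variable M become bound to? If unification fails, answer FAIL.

Decompose plus/2: h(5,wrap(nil),6) = h(5,M,6),  wrap(wrap(Y)) = wrap(Y).
Decompose h/3: 5 = 5,  wrap(nil) = M,  6 = 6.
Delete trivial equation 5 = 5.
Bind M := wrap(nil); no other remaining equation mentions M.
Delete trivial equation 6 = 6.
Decompose wrap/1: wrap(Y) = Y.
Occurs check fails: Y occurs in wrap(Y); the equation Y = wrap(Y) has no finite solution.

FAIL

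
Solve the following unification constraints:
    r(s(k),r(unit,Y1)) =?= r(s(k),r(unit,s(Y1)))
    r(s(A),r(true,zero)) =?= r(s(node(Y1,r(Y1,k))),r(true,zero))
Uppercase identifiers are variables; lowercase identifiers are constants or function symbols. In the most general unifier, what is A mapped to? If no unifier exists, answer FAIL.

FAIL

Decompose r/2: s(k) =?= s(k),  r(unit,Y1) =?= r(unit,s(Y1)).
Delete trivial equation s(k) =?= s(k).
Decompose r/2: unit =?= unit,  Y1 =?= s(Y1).
Delete trivial equation unit =?= unit.
Occurs check fails: Y1 occurs in s(Y1); the equation Y1 =?= s(Y1) has no finite solution.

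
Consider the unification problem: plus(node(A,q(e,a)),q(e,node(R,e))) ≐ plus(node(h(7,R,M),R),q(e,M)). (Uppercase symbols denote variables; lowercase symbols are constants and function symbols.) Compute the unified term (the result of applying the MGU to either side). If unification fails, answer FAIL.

plus(node(h(7,q(e,a),node(q(e,a),e)),q(e,a)),q(e,node(q(e,a),e)))

Decompose plus/2: node(A,q(e,a)) ≐ node(h(7,R,M),R),  q(e,node(R,e)) ≐ q(e,M).
Decompose node/2: A ≐ h(7,R,M),  q(e,a) ≐ R.
Bind A := h(7,R,M); no other remaining equation mentions A.
Bind R := q(e,a); substituting into the remaining equation gives: q(e,node(q(e,a),e)) ≐ q(e,M). Substituting into the earlier binding gives A := h(7,q(e,a),M).
Decompose q/2: e ≐ e,  node(q(e,a),e) ≐ M.
Delete trivial equation e ≐ e.
Bind M := node(q(e,a),e). Substituting into the earlier binding gives A := h(7,q(e,a),node(q(e,a),e)).
Applying the MGU to either side gives plus(node(h(7,q(e,a),node(q(e,a),e)),q(e,a)),q(e,node(q(e,a),e))).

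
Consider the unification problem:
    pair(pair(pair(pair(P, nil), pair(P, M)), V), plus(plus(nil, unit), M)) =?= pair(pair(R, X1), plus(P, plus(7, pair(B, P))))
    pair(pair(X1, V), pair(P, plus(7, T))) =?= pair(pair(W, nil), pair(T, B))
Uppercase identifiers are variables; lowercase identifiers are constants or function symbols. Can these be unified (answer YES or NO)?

YES

Decompose pair/2: pair(pair(pair(P, nil), pair(P, M)), V) =?= pair(R, X1),  plus(plus(nil, unit), M) =?= plus(P, plus(7, pair(B, P))).
Decompose pair/2: pair(pair(P, nil), pair(P, M)) =?= R,  V =?= X1.
Bind R := pair(pair(P, nil), pair(P, M)); no other remaining equation mentions R.
Bind V := X1; substituting into the one remaining equation that mentions V gives: pair(pair(X1, X1), pair(P, plus(7, T))) =?= pair(pair(W, nil), pair(T, B)).
Decompose plus/2: plus(nil, unit) =?= P,  M =?= plus(7, pair(B, P)).
Bind P := plus(nil, unit); substituting into the remaining equations gives: M =?= plus(7, pair(B, plus(nil, unit))),  pair(pair(X1, X1), pair(plus(nil, unit), plus(7, T))) =?= pair(pair(W, nil), pair(T, B)). Substituting into the earlier binding gives R := pair(pair(plus(nil, unit), nil), pair(plus(nil, unit), M)).
Bind M := plus(7, pair(B, plus(nil, unit))); no other remaining equation mentions M. Substituting into the earlier binding gives R := pair(pair(plus(nil, unit), nil), pair(plus(nil, unit), plus(7, pair(B, plus(nil, unit))))).
Decompose pair/2: pair(X1, X1) =?= pair(W, nil),  pair(plus(nil, unit), plus(7, T)) =?= pair(T, B).
Decompose pair/2: X1 =?= W,  X1 =?= nil.
Bind X1 := W; substituting into the one remaining equation that mentions X1 gives: W =?= nil. Substituting into the earlier binding gives V := W.
Bind W := nil; no other remaining equation mentions W. Substituting into the earlier bindings gives V := nil, X1 := nil.
Decompose pair/2: plus(nil, unit) =?= T,  plus(7, T) =?= B.
Bind T := plus(nil, unit); substituting into the remaining equation gives: plus(7, plus(nil, unit)) =?= B.
Bind B := plus(7, plus(nil, unit)). Substituting into the earlier bindings gives R := pair(pair(plus(nil, unit), nil), pair(plus(nil, unit), plus(7, pair(plus(7, plus(nil, unit)), plus(nil, unit))))), M := plus(7, pair(plus(7, plus(nil, unit)), plus(nil, unit))).
No equations remain and no clash or occurs-check failure arose, so a unifier exists.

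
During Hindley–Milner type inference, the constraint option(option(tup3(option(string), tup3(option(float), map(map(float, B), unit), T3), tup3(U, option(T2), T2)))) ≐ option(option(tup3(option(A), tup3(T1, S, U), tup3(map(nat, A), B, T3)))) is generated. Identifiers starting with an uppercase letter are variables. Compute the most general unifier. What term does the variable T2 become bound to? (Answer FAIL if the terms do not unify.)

Decompose option/1: option(tup3(option(string), tup3(option(float), map(map(float, B), unit), T3), tup3(U, option(T2), T2))) ≐ option(tup3(option(A), tup3(T1, S, U), tup3(map(nat, A), B, T3))).
Decompose option/1: tup3(option(string), tup3(option(float), map(map(float, B), unit), T3), tup3(U, option(T2), T2)) ≐ tup3(option(A), tup3(T1, S, U), tup3(map(nat, A), B, T3)).
Decompose tup3/3: option(string) ≐ option(A),  tup3(option(float), map(map(float, B), unit), T3) ≐ tup3(T1, S, U),  tup3(U, option(T2), T2) ≐ tup3(map(nat, A), B, T3).
Decompose option/1: string ≐ A.
Bind A := string; substituting into the one remaining equation that mentions A gives: tup3(U, option(T2), T2) ≐ tup3(map(nat, string), B, T3).
Decompose tup3/3: option(float) ≐ T1,  map(map(float, B), unit) ≐ S,  T3 ≐ U.
Bind T1 := option(float); no other remaining equation mentions T1.
Bind S := map(map(float, B), unit); no other remaining equation mentions S.
Bind T3 := U; substituting into the remaining equation gives: tup3(U, option(T2), T2) ≐ tup3(map(nat, string), B, U).
Decompose tup3/3: U ≐ map(nat, string),  option(T2) ≐ B,  T2 ≐ U.
Bind U := map(nat, string); substituting into the one remaining equation that mentions U gives: T2 ≐ map(nat, string). Substituting into the earlier binding gives T3 := map(nat, string).
Bind B := option(T2); no other remaining equation mentions B. Substituting into the earlier binding gives S := map(map(float, option(T2)), unit).
Bind T2 := map(nat, string). Substituting into the earlier bindings gives S := map(map(float, option(map(nat, string))), unit), B := option(map(nat, string)).
MGU = { A -> string, T1 -> option(float), S -> map(map(float, option(map(nat, string))), unit), T3 -> map(nat, string), U -> map(nat, string), B -> option(map(nat, string)), T2 -> map(nat, string) }, so T2 -> map(nat, string).

map(nat, string)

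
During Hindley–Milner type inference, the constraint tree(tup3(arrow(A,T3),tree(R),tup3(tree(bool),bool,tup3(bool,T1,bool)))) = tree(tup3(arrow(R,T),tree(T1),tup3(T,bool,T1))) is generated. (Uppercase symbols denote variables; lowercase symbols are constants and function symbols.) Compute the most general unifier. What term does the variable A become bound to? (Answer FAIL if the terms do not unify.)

FAIL

Decompose tree/1: tup3(arrow(A,T3),tree(R),tup3(tree(bool),bool,tup3(bool,T1,bool))) = tup3(arrow(R,T),tree(T1),tup3(T,bool,T1)).
Decompose tup3/3: arrow(A,T3) = arrow(R,T),  tree(R) = tree(T1),  tup3(tree(bool),bool,tup3(bool,T1,bool)) = tup3(T,bool,T1).
Decompose arrow/2: A = R,  T3 = T.
Bind A := R; no other remaining equation mentions A.
Bind T3 := T; no other remaining equation mentions T3.
Decompose tree/1: R = T1.
Bind R := T1; no other remaining equation mentions R. Substituting into the earlier binding gives A := T1.
Decompose tup3/3: tree(bool) = T,  bool = bool,  tup3(bool,T1,bool) = T1.
Bind T := tree(bool); no other remaining equation mentions T. Substituting into the earlier binding gives T3 := tree(bool).
Delete trivial equation bool = bool.
Occurs check fails: T1 occurs in tup3(bool,T1,bool); the equation T1 = tup3(bool,T1,bool) has no finite solution.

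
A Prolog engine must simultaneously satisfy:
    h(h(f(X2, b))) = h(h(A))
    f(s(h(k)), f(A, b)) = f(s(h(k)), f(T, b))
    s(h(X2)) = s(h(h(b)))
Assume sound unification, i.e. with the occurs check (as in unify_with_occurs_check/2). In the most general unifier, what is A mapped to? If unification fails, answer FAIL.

Decompose h/1: h(f(X2, b)) = h(A).
Decompose h/1: f(X2, b) = A.
Bind A := f(X2, b); substituting into the one remaining equation that mentions A gives: f(s(h(k)), f(f(X2, b), b)) = f(s(h(k)), f(T, b)).
Decompose f/2: s(h(k)) = s(h(k)),  f(f(X2, b), b) = f(T, b).
Delete trivial equation s(h(k)) = s(h(k)).
Decompose f/2: f(X2, b) = T,  b = b.
Bind T := f(X2, b); no other remaining equation mentions T.
Delete trivial equation b = b.
Decompose s/1: h(X2) = h(h(b)).
Decompose h/1: X2 = h(b).
Bind X2 := h(b). Substituting into the earlier bindings gives A := f(h(b), b), T := f(h(b), b).
MGU = { A = f(h(b), b), T = f(h(b), b), X2 = h(b) }, so A = f(h(b), b).

f(h(b), b)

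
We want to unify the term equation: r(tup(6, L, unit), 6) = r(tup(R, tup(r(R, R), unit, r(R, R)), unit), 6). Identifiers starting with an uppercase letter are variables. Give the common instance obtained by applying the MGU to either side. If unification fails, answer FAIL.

r(tup(6, tup(r(6, 6), unit, r(6, 6)), unit), 6)

Decompose r/2: tup(6, L, unit) = tup(R, tup(r(R, R), unit, r(R, R)), unit),  6 = 6.
Decompose tup/3: 6 = R,  L = tup(r(R, R), unit, r(R, R)),  unit = unit.
Bind R := 6; substituting into the one remaining equation that mentions R gives: L = tup(r(6, 6), unit, r(6, 6)).
Bind L := tup(r(6, 6), unit, r(6, 6)); no other remaining equation mentions L.
Delete trivial equation unit = unit.
Delete trivial equation 6 = 6.
Applying the MGU to either side gives r(tup(6, tup(r(6, 6), unit, r(6, 6)), unit), 6).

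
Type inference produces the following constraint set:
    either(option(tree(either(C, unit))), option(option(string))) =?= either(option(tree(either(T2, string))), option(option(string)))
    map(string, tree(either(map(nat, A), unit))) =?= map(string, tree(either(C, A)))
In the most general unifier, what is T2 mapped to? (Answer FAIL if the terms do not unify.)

FAIL

Decompose either/2: option(tree(either(C, unit))) =?= option(tree(either(T2, string))),  option(option(string)) =?= option(option(string)).
Decompose option/1: tree(either(C, unit)) =?= tree(either(T2, string)).
Decompose tree/1: either(C, unit) =?= either(T2, string).
Decompose either/2: C =?= T2,  unit =?= string.
Bind C := T2; substituting into the one remaining equation that mentions C gives: map(string, tree(either(map(nat, A), unit))) =?= map(string, tree(either(T2, A))).
Clash: constants unit and string differ; no unifier exists.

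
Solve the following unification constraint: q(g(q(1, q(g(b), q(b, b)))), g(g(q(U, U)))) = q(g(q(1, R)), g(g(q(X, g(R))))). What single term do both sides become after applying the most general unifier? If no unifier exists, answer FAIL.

Decompose q/2: g(q(1, q(g(b), q(b, b)))) = g(q(1, R)),  g(g(q(U, U))) = g(g(q(X, g(R)))).
Decompose g/1: q(1, q(g(b), q(b, b))) = q(1, R).
Decompose q/2: 1 = 1,  q(g(b), q(b, b)) = R.
Delete trivial equation 1 = 1.
Bind R := q(g(b), q(b, b)); substituting into the remaining equation gives: g(g(q(U, U))) = g(g(q(X, g(q(g(b), q(b, b)))))).
Decompose g/1: g(q(U, U)) = g(q(X, g(q(g(b), q(b, b))))).
Decompose g/1: q(U, U) = q(X, g(q(g(b), q(b, b)))).
Decompose q/2: U = X,  U = g(q(g(b), q(b, b))).
Bind U := X; substituting into the remaining equation gives: X = g(q(g(b), q(b, b))).
Bind X := g(q(g(b), q(b, b))). Substituting into the earlier binding gives U := g(q(g(b), q(b, b))).
Applying the MGU to either side gives q(g(q(1, q(g(b), q(b, b)))), g(g(q(g(q(g(b), q(b, b))), g(q(g(b), q(b, b))))))).

q(g(q(1, q(g(b), q(b, b)))), g(g(q(g(q(g(b), q(b, b))), g(q(g(b), q(b, b)))))))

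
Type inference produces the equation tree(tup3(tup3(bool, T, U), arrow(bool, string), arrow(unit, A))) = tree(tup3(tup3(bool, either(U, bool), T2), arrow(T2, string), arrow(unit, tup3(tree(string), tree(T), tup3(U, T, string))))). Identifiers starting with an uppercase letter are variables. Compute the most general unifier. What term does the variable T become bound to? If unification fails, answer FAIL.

either(bool, bool)

Decompose tree/1: tup3(tup3(bool, T, U), arrow(bool, string), arrow(unit, A)) = tup3(tup3(bool, either(U, bool), T2), arrow(T2, string), arrow(unit, tup3(tree(string), tree(T), tup3(U, T, string)))).
Decompose tup3/3: tup3(bool, T, U) = tup3(bool, either(U, bool), T2),  arrow(bool, string) = arrow(T2, string),  arrow(unit, A) = arrow(unit, tup3(tree(string), tree(T), tup3(U, T, string))).
Decompose tup3/3: bool = bool,  T = either(U, bool),  U = T2.
Delete trivial equation bool = bool.
Bind T := either(U, bool); substituting into the one remaining equation that mentions T gives: arrow(unit, A) = arrow(unit, tup3(tree(string), tree(either(U, bool)), tup3(U, either(U, bool), string))).
Bind U := T2; substituting into the one remaining equation that mentions U gives: arrow(unit, A) = arrow(unit, tup3(tree(string), tree(either(T2, bool)), tup3(T2, either(T2, bool), string))). Substituting into the earlier binding gives T := either(T2, bool).
Decompose arrow/2: bool = T2,  string = string.
Bind T2 := bool; substituting into the one remaining equation that mentions T2 gives: arrow(unit, A) = arrow(unit, tup3(tree(string), tree(either(bool, bool)), tup3(bool, either(bool, bool), string))). Substituting into the earlier bindings gives T := either(bool, bool), U := bool.
Delete trivial equation string = string.
Decompose arrow/2: unit = unit,  A = tup3(tree(string), tree(either(bool, bool)), tup3(bool, either(bool, bool), string)).
Delete trivial equation unit = unit.
Bind A := tup3(tree(string), tree(either(bool, bool)), tup3(bool, either(bool, bool), string)).
MGU = { T ↦ either(bool, bool), U ↦ bool, T2 ↦ bool, A ↦ tup3(tree(string), tree(either(bool, bool)), tup3(bool, either(bool, bool), string)) }, so T ↦ either(bool, bool).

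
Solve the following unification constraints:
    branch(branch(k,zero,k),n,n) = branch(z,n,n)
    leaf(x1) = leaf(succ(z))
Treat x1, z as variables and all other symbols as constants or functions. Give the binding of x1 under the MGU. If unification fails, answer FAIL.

succ(branch(k,zero,k))

Decompose branch/3: branch(k,zero,k) = z,  n = n,  n = n.
Bind z := branch(k,zero,k); substituting into the one remaining equation that mentions z gives: leaf(x1) = leaf(succ(branch(k,zero,k))).
Delete trivial equation n = n.
Delete trivial equation n = n.
Decompose leaf/1: x1 = succ(branch(k,zero,k)).
Bind x1 := succ(branch(k,zero,k)).
MGU = { z ↦ branch(k,zero,k), x1 ↦ succ(branch(k,zero,k)) }, so x1 ↦ succ(branch(k,zero,k)).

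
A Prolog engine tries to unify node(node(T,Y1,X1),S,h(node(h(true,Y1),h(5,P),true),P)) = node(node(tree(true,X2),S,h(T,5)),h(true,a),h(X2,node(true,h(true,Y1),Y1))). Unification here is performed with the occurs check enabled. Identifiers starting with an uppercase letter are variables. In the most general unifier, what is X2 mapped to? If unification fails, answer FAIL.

Decompose node/3: node(T,Y1,X1) = node(tree(true,X2),S,h(T,5)),  S = h(true,a),  h(node(h(true,Y1),h(5,P),true),P) = h(X2,node(true,h(true,Y1),Y1)).
Decompose node/3: T = tree(true,X2),  Y1 = S,  X1 = h(T,5).
Bind T := tree(true,X2); substituting into the one remaining equation that mentions T gives: X1 = h(tree(true,X2),5).
Bind Y1 := S; substituting into the one remaining equation that mentions Y1 gives: h(node(h(true,S),h(5,P),true),P) = h(X2,node(true,h(true,S),S)).
Bind X1 := h(tree(true,X2),5); no other remaining equation mentions X1.
Bind S := h(true,a); substituting into the remaining equation gives: h(node(h(true,h(true,a)),h(5,P),true),P) = h(X2,node(true,h(true,h(true,a)),h(true,a))). Substituting into the earlier binding gives Y1 := h(true,a).
Decompose h/2: node(h(true,h(true,a)),h(5,P),true) = X2,  P = node(true,h(true,h(true,a)),h(true,a)).
Bind X2 := node(h(true,h(true,a)),h(5,P),true); no other remaining equation mentions X2. Substituting into the earlier bindings gives T := tree(true,node(h(true,h(true,a)),h(5,P),true)), X1 := h(tree(true,node(h(true,h(true,a)),h(5,P),true)),5).
Bind P := node(true,h(true,h(true,a)),h(true,a)). Substituting into the earlier bindings gives T := tree(true,node(h(true,h(true,a)),h(5,node(true,h(true,h(true,a)),h(true,a))),true)), X1 := h(tree(true,node(h(true,h(true,a)),h(5,node(true,h(true,h(true,a)),h(true,a))),true)),5), X2 := node(h(true,h(true,a)),h(5,node(true,h(true,h(true,a)),h(true,a))),true).
MGU = { T = tree(true,node(h(true,h(true,a)),h(5,node(true,h(true,h(true,a)),h(true,a))),true)), Y1 = h(true,a), X1 = h(tree(true,node(h(true,h(true,a)),h(5,node(true,h(true,h(true,a)),h(true,a))),true)),5), S = h(true,a), X2 = node(h(true,h(true,a)),h(5,node(true,h(true,h(true,a)),h(true,a))),true), P = node(true,h(true,h(true,a)),h(true,a)) }, so X2 = node(h(true,h(true,a)),h(5,node(true,h(true,h(true,a)),h(true,a))),true).

node(h(true,h(true,a)),h(5,node(true,h(true,h(true,a)),h(true,a))),true)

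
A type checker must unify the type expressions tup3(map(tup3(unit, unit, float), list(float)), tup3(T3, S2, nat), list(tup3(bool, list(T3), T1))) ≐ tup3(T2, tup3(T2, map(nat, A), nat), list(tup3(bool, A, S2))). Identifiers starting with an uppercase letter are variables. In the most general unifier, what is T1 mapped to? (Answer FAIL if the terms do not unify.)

map(nat, list(map(tup3(unit, unit, float), list(float))))

Decompose tup3/3: map(tup3(unit, unit, float), list(float)) ≐ T2,  tup3(T3, S2, nat) ≐ tup3(T2, map(nat, A), nat),  list(tup3(bool, list(T3), T1)) ≐ list(tup3(bool, A, S2)).
Bind T2 := map(tup3(unit, unit, float), list(float)); substituting into the one remaining equation that mentions T2 gives: tup3(T3, S2, nat) ≐ tup3(map(tup3(unit, unit, float), list(float)), map(nat, A), nat).
Decompose tup3/3: T3 ≐ map(tup3(unit, unit, float), list(float)),  S2 ≐ map(nat, A),  nat ≐ nat.
Bind T3 := map(tup3(unit, unit, float), list(float)); substituting into the one remaining equation that mentions T3 gives: list(tup3(bool, list(map(tup3(unit, unit, float), list(float))), T1)) ≐ list(tup3(bool, A, S2)).
Bind S2 := map(nat, A); substituting into the one remaining equation that mentions S2 gives: list(tup3(bool, list(map(tup3(unit, unit, float), list(float))), T1)) ≐ list(tup3(bool, A, map(nat, A))).
Delete trivial equation nat ≐ nat.
Decompose list/1: tup3(bool, list(map(tup3(unit, unit, float), list(float))), T1) ≐ tup3(bool, A, map(nat, A)).
Decompose tup3/3: bool ≐ bool,  list(map(tup3(unit, unit, float), list(float))) ≐ A,  T1 ≐ map(nat, A).
Delete trivial equation bool ≐ bool.
Bind A := list(map(tup3(unit, unit, float), list(float))); substituting into the remaining equation gives: T1 ≐ map(nat, list(map(tup3(unit, unit, float), list(float)))). Substituting into the earlier binding gives S2 := map(nat, list(map(tup3(unit, unit, float), list(float)))).
Bind T1 := map(nat, list(map(tup3(unit, unit, float), list(float)))).
MGU = { T2 -> map(tup3(unit, unit, float), list(float)), T3 -> map(tup3(unit, unit, float), list(float)), S2 -> map(nat, list(map(tup3(unit, unit, float), list(float)))), A -> list(map(tup3(unit, unit, float), list(float))), T1 -> map(nat, list(map(tup3(unit, unit, float), list(float)))) }, so T1 -> map(nat, list(map(tup3(unit, unit, float), list(float)))).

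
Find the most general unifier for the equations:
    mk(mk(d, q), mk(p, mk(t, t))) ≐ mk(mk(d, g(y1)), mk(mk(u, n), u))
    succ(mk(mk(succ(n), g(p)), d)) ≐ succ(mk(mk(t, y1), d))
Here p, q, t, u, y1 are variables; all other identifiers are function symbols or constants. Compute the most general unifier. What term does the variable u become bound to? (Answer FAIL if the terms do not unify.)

mk(succ(n), succ(n))

Decompose mk/2: mk(d, q) ≐ mk(d, g(y1)),  mk(p, mk(t, t)) ≐ mk(mk(u, n), u).
Decompose mk/2: d ≐ d,  q ≐ g(y1).
Delete trivial equation d ≐ d.
Bind q := g(y1); no other remaining equation mentions q.
Decompose mk/2: p ≐ mk(u, n),  mk(t, t) ≐ u.
Bind p := mk(u, n); substituting into the one remaining equation that mentions p gives: succ(mk(mk(succ(n), g(mk(u, n))), d)) ≐ succ(mk(mk(t, y1), d)).
Bind u := mk(t, t); substituting into the remaining equation gives: succ(mk(mk(succ(n), g(mk(mk(t, t), n))), d)) ≐ succ(mk(mk(t, y1), d)). Substituting into the earlier binding gives p := mk(mk(t, t), n).
Decompose succ/1: mk(mk(succ(n), g(mk(mk(t, t), n))), d) ≐ mk(mk(t, y1), d).
Decompose mk/2: mk(succ(n), g(mk(mk(t, t), n))) ≐ mk(t, y1),  d ≐ d.
Decompose mk/2: succ(n) ≐ t,  g(mk(mk(t, t), n)) ≐ y1.
Bind t := succ(n); substituting into the one remaining equation that mentions t gives: g(mk(mk(succ(n), succ(n)), n)) ≐ y1. Substituting into the earlier bindings gives p := mk(mk(succ(n), succ(n)), n), u := mk(succ(n), succ(n)).
Bind y1 := g(mk(mk(succ(n), succ(n)), n)); no other remaining equation mentions y1. Substituting into the earlier binding gives q := g(g(mk(mk(succ(n), succ(n)), n))).
Delete trivial equation d ≐ d.
MGU = { q -> g(g(mk(mk(succ(n), succ(n)), n))), p -> mk(mk(succ(n), succ(n)), n), u -> mk(succ(n), succ(n)), t -> succ(n), y1 -> g(mk(mk(succ(n), succ(n)), n)) }, so u -> mk(succ(n), succ(n)).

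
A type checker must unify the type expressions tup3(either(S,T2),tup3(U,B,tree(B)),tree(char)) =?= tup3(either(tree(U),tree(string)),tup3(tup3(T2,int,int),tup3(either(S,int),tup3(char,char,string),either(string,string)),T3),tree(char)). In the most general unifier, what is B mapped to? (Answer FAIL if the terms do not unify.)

tup3(either(tree(tup3(tree(string),int,int)),int),tup3(char,char,string),either(string,string))

Decompose tup3/3: either(S,T2) =?= either(tree(U),tree(string)),  tup3(U,B,tree(B)) =?= tup3(tup3(T2,int,int),tup3(either(S,int),tup3(char,char,string),either(string,string)),T3),  tree(char) =?= tree(char).
Decompose either/2: S =?= tree(U),  T2 =?= tree(string).
Bind S := tree(U); substituting into the one remaining equation that mentions S gives: tup3(U,B,tree(B)) =?= tup3(tup3(T2,int,int),tup3(either(tree(U),int),tup3(char,char,string),either(string,string)),T3).
Bind T2 := tree(string); substituting into the one remaining equation that mentions T2 gives: tup3(U,B,tree(B)) =?= tup3(tup3(tree(string),int,int),tup3(either(tree(U),int),tup3(char,char,string),either(string,string)),T3).
Decompose tup3/3: U =?= tup3(tree(string),int,int),  B =?= tup3(either(tree(U),int),tup3(char,char,string),either(string,string)),  tree(B) =?= T3.
Bind U := tup3(tree(string),int,int); substituting into the one remaining equation that mentions U gives: B =?= tup3(either(tree(tup3(tree(string),int,int)),int),tup3(char,char,string),either(string,string)). Substituting into the earlier binding gives S := tree(tup3(tree(string),int,int)).
Bind B := tup3(either(tree(tup3(tree(string),int,int)),int),tup3(char,char,string),either(string,string)); substituting into the one remaining equation that mentions B gives: tree(tup3(either(tree(tup3(tree(string),int,int)),int),tup3(char,char,string),either(string,string))) =?= T3.
Bind T3 := tree(tup3(either(tree(tup3(tree(string),int,int)),int),tup3(char,char,string),either(string,string))); no other remaining equation mentions T3.
Delete trivial equation tree(char) =?= tree(char).
MGU = { S := tree(tup3(tree(string),int,int)), T2 := tree(string), U := tup3(tree(string),int,int), B := tup3(either(tree(tup3(tree(string),int,int)),int),tup3(char,char,string),either(string,string)), T3 := tree(tup3(either(tree(tup3(tree(string),int,int)),int),tup3(char,char,string),either(string,string))) }, so B := tup3(either(tree(tup3(tree(string),int,int)),int),tup3(char,char,string),either(string,string)).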